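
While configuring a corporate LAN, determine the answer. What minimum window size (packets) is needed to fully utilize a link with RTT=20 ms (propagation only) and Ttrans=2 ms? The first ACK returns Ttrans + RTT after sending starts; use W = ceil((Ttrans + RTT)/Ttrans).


Given: Ttrans = 2 ms, RTT = 20 ms (= 2 * Tprop, Tprop = 10 ms)
Time until first ACK returns = Ttrans + RTT = 2 + 20 = 22 ms
Need W * Ttrans >= Ttrans + RTT  ->  W >= (Ttrans + RTT) / Ttrans
(Ttrans + RTT) / Ttrans = 22 / 2 = 11
W_min = ceil(11) = 11

11


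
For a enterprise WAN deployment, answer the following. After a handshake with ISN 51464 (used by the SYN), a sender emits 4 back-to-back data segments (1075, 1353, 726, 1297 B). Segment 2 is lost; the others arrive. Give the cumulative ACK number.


SYN uses sequence number 51464; first data byte = ISN + 1 = 51465.
Segment 1: SEQ = 51465, len = 1075 B, covers [51465, 52539]
Segment 2: SEQ = 52540, len = 1353 B, covers [52540, 53892] [LOST]
Segment 3: SEQ = 53893, len = 726 B, covers [53893, 54618]
Segment 4: SEQ = 54619, len = 1297 B, covers [54619, 55915]
In-order data received: bytes [51465, 52539] (segments 1..1).
Segment 2 missing -> gap begins at byte 52540; later segments buffered out of order.
Cumulative ACK = next expected in-order byte = 51465 + 1075 = 52540

52540


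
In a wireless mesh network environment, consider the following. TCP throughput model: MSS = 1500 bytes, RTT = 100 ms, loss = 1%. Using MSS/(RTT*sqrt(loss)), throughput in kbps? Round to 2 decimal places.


Given: MSS = 1500 bytes, RTT = 100 ms, loss = 1%
RTT in seconds = 100 / 1000 = 0.1
Loss rate = 1% = 0.01
sqrt(loss) = sqrt(0.01) = 0.1
Throughput (bytes/s) = 1500 / (0.1 * 0.1) = 150000.0000
Throughput (kbps) = 150000.0000 * 8 / 1000 = 1200.000000 -> 1200.00 kbps (2 dp)

1200.00


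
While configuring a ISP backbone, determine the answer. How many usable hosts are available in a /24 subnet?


Given: subnet mask /24
Host bits = 32 - 24 = 8
Total addresses = 2^8 = 256
Usable hosts = 256 - 2 (network + broadcast) = 254

254


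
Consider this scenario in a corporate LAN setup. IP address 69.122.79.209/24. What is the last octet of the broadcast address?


Given: IP = 69.122.79.209, prefix = /24
Host bits = 32 - 24 = 8
Network last octet = 209 AND mask = 0
Host part size = 2^8 - 1 = 255
Broadcast last octet = 0 OR 255 = 255

255


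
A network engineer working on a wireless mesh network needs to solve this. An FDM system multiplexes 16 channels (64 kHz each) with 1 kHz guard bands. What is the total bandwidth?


Given: 16 channels, 64 kHz each, guard = 1 kHz
Channel bandwidth = 16 * 64 = 1024 kHz
Guard bands = 15 gaps * 1 kHz = 15 kHz
Total = 1024 + 15 = 1039 kHz

1039


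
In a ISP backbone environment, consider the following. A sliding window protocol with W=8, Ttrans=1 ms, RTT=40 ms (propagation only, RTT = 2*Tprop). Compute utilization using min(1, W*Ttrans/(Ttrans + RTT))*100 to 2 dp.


Given: W = 8, Ttrans = 1 ms, RTT = 40 ms (= 2 * Tprop, Tprop = 20 ms)
Cycle time = Ttrans + RTT = 1 + 40 = 41 ms (first packet sent until its ACK returns)
W * Ttrans = 8 * 1 = 8 ms of sending per cycle
W * Ttrans / (Ttrans + RTT) = 8 / 41 = 0.195122
U = min(1, 0.195122) = 0.195122
U% = 19.51%

19.51


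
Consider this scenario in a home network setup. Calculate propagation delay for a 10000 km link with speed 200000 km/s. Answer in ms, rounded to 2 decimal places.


Given: distance = 10000 km, speed = 200000 km/s
Delay = distance / speed = 10000 / 200000 seconds
Delay in ms = 10000 * 1000 / 200000
Delay = 50.0000 ms
Rounded to 2 dp = 50.00 ms

50.00


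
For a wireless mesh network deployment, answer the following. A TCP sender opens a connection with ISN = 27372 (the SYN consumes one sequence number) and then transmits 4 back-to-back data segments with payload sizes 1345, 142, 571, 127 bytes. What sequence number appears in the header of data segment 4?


The SYN occupies sequence number ISN = 27372, so the first data byte is ISN + 1 = 27373.
SEQ of data segment i = (ISN + 1) + sum of payload sizes of segments 1..i-1.
Segment 1: SEQ = 27373, payload = 1345 bytes
Segment 2: SEQ = 28718, payload = 142 bytes
Segment 3: SEQ = 28860, payload = 571 bytes
Segment 4: SEQ = 29431, payload = 127 bytes
SEQ of segment 4 = 27373 + 1345 + 142 + 571 = 29431

29431


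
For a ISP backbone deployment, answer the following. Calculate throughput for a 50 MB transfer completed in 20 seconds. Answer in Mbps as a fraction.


Given: file = 50 MB, time = 20 s
File in Mb = 50 * 8 = 400 Mb
Throughput = 400 / 20 Mbps
Throughput = 20 Mbps

20


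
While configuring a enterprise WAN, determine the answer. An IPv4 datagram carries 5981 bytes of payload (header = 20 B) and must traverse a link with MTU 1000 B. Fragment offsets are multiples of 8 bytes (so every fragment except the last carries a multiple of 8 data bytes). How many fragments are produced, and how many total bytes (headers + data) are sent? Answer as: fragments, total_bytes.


Max data per non-final fragment = floor((MTU - header)/8)*8 = floor((1000 - 20)/8)*8 = floor(980/8)*8 = 976 B
Final fragment needs no 8-byte alignment: it can carry up to MTU - header = 980 B
Non-final fragments needed = ceil((payload - 980) / 976) = ceil(5001/976) = ceil(5.1240) = 6
Number of fragments = 6 + 1 = 7
Fragment sizes (data): 6 * 976 B + 125 B (last, 125 <= 980 OK)
Total bytes sent = payload + n_frags * header = 5981 + 7*20 = 5981 + 140 = 6121 B

7, 6121


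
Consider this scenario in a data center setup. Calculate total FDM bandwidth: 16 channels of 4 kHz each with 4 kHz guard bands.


Given: 16 channels, 4 kHz each, guard = 4 kHz
Channel bandwidth = 16 * 4 = 64 kHz
Guard bands = 15 gaps * 4 kHz = 60 kHz
Total = 64 + 60 = 124 kHz

124


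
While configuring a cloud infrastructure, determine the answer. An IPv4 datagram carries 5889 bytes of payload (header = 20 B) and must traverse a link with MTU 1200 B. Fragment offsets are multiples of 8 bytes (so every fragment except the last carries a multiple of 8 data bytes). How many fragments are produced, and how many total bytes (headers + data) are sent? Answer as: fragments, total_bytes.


Max data per non-final fragment = floor((MTU - header)/8)*8 = floor((1200 - 20)/8)*8 = floor(1180/8)*8 = 1176 B
Final fragment needs no 8-byte alignment: it can carry up to MTU - header = 1180 B
Non-final fragments needed = ceil((payload - 1180) / 1176) = ceil(4709/1176) = ceil(4.0043) = 5
Number of fragments = 5 + 1 = 6
Fragment sizes (data): 5 * 1176 B + 9 B (last, 9 <= 1180 OK)
Total bytes sent = payload + n_frags * header = 5889 + 6*20 = 5889 + 120 = 6009 B

6, 6009


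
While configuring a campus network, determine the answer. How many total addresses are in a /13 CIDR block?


Given: CIDR prefix /13
Host bits = 32 - 13 = 19
Total addresses = 2^19 = 524288

524288


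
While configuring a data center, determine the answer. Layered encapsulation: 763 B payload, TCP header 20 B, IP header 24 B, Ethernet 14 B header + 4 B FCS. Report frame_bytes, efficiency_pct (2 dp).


TCP segment = 763 + 20 = 783 B
IP packet = 783 + 24 = 807 B
Ethernet frame = 807 + 14 + 4 = 825 B
Efficiency = app / frame = 763 / 825 = 0.924848 = 92.4848% -> 92.48% (2 dp)

825, 92.48


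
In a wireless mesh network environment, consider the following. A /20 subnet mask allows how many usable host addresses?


Given: subnet mask /20
Host bits = 32 - 20 = 12
Total addresses = 2^12 = 4096
Usable hosts = 4096 - 2 (network + broadcast) = 4094

4094


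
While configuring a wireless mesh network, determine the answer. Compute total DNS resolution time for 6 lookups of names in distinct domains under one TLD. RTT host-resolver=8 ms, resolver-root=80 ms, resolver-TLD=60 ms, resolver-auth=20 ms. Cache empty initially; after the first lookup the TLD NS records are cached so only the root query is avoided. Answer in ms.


Lookup 1 (cold cache): local + root + TLD + auth = 8 + 80 + 60 + 20 = 168 ms
Lookups 2..6 (TLD NS cached -> skip root; new domain -> still ask TLD and auth): local + TLD + auth = 8 + 60 + 20 = 88 ms each
Remaining 5 lookups: 5 * 88 = 440 ms
Total = 168 + 440 = 608 ms

608


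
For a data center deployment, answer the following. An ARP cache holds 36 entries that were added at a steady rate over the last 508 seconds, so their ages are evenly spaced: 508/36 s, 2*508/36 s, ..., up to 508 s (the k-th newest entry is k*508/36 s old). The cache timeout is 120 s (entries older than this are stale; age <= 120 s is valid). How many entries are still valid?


Ages are k * 508/36 s for k = 1..36 (spacing = 14.1111 s).
Entry k is valid iff k * 508/36 <= 120 iff k <= 36 * 120 / 508 = 8.5039
n_valid = floor(8.5039) = 8
(n_stale = 36 - 8 = 28)

8


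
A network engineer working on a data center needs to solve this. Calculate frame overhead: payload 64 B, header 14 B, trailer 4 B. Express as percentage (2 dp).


Given: payload = 64 B, header = 14 B, trailer = 4 B
Overhead bytes = header + trailer = 14 + 4 = 18
Total frame = payload + overhead = 64 + 18 = 82
Overhead % = 18 / 82 * 100 = 21.9512% -> 21.95% (2 dp)

21.95


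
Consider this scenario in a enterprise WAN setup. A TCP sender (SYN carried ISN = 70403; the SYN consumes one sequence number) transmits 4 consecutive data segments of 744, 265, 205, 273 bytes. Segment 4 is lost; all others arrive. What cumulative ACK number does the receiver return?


SYN uses sequence number 70403; first data byte = ISN + 1 = 70404.
Segment 1: SEQ = 70404, len = 744 B, covers [70404, 71147]
Segment 2: SEQ = 71148, len = 265 B, covers [71148, 71412]
Segment 3: SEQ = 71413, len = 205 B, covers [71413, 71617]
Segment 4: SEQ = 71618, len = 273 B, covers [71618, 71890] [LOST]
In-order data received: bytes [70404, 71617] (segments 1..3).
Segment 4 missing -> gap begins at byte 71618.
Cumulative ACK = next expected in-order byte = 70404 + 744 + 265 + 205 = 71618

71618


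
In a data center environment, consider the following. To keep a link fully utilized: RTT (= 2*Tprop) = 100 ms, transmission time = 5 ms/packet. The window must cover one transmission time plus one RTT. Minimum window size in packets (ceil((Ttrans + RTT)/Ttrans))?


Given: Ttrans = 5 ms, RTT = 100 ms (= 2 * Tprop, Tprop = 50 ms)
Time until first ACK returns = Ttrans + RTT = 5 + 100 = 105 ms
Need W * Ttrans >= Ttrans + RTT  ->  W >= (Ttrans + RTT) / Ttrans
(Ttrans + RTT) / Ttrans = 105 / 5 = 21
W_min = ceil(21) = 21

21


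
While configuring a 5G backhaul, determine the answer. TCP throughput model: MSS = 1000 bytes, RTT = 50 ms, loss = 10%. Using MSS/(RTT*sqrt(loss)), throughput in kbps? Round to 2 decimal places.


Given: MSS = 1000 bytes, RTT = 50 ms, loss = 10%
RTT in seconds = 50 / 1000 = 0.05
Loss rate = 10% = 0.1
sqrt(loss) = sqrt(0.1) = 0.316227766017
Throughput (bytes/s) = 1000 / (0.05 * 0.316227766017) = 63245.5532
Throughput (kbps) = 63245.5532 * 8 / 1000 = 505.964426 -> 505.96 kbps (2 dp)

505.96


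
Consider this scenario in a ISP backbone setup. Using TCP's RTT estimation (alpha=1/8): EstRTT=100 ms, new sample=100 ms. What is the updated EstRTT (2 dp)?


Given: EstRTT = 100 ms, SampleRTT = 100 ms, alpha = 1/8
New EstRTT = (1 - alpha) * EstRTT + alpha * SampleRTT
(7/8) * 100 = 87.5
(1/8) * 100 = 12.5
New EstRTT = 87.5 + 12.5 = 100 ms -> 100.00 ms (2 dp)

100.00


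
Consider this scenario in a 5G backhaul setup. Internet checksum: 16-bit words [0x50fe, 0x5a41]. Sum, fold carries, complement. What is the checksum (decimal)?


Given words: [0x50fe, 0x5a41]
Step 1: Sum all words
Raw sum = 20734 + 23105 = 43839
One's complement = ~43839 & 0xFFFF = 21696

21696


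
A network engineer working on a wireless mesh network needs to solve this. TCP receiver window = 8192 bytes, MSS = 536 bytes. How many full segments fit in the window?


Given: RWND = 8192 bytes, MSS = 536 bytes
Full segments = floor(RWND / MSS)
Full segments = floor(8192 / 536)
Full segments = floor(15.2836) = 15

15


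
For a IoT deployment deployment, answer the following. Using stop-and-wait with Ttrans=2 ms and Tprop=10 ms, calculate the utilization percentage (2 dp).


Given: Ttrans = 2 ms, Tprop = 10 ms
RTT = 2 * Tprop = 2 * 10 = 20 ms
U = Ttrans / (Ttrans + RTT)
U = 2 / (2 + 20)
U = 2 / 22 = 0.090909
U% = 9.09%

9.09


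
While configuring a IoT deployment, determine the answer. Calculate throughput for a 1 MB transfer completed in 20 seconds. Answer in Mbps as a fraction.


Given: file = 1 MB, time = 20 s
File in Mb = 1 * 8 = 8 Mb
Throughput = 8 / 20 Mbps
Throughput = 2/5 Mbps

2/5


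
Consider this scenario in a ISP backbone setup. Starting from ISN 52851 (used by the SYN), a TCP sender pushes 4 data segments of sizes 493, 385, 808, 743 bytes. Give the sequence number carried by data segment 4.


The SYN occupies sequence number ISN = 52851, so the first data byte is ISN + 1 = 52852.
SEQ of data segment i = (ISN + 1) + sum of payload sizes of segments 1..i-1.
Segment 1: SEQ = 52852, payload = 493 bytes
Segment 2: SEQ = 53345, payload = 385 bytes
Segment 3: SEQ = 53730, payload = 808 bytes
Segment 4: SEQ = 54538, payload = 743 bytes
SEQ of segment 4 = 52852 + 493 + 385 + 808 = 54538

54538


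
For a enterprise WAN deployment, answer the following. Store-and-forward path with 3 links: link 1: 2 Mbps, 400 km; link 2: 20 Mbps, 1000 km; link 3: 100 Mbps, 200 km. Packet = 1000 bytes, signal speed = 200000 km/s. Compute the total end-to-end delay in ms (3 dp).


Packet = 1000 bytes = 8000 bits. Store-and-forward: sum (t_trans + t_prop) per link.
Link 1: t_trans = 8000/(2*10^6) s = 4.0000 ms; t_prop = 400/200000 s = 2.0000 ms; subtotal = 6.0000 ms
Link 2: t_trans = 8000/(20*10^6) s = 0.4000 ms; t_prop = 1000/200000 s = 5.0000 ms; subtotal = 5.4000 ms
Link 3: t_trans = 8000/(100*10^6) s = 0.0800 ms; t_prop = 200/200000 s = 1.0000 ms; subtotal = 1.0800 ms
End-to-end = 6.0000 + 5.4000 + 1.0800 = 12.4800 ms -> 12.480 ms (3 dp)

12.480


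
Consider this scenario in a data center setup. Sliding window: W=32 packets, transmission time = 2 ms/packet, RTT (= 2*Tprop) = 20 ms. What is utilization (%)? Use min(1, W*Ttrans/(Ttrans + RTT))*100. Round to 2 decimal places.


Given: W = 32, Ttrans = 2 ms, RTT = 20 ms (= 2 * Tprop, Tprop = 10 ms)
Cycle time = Ttrans + RTT = 2 + 20 = 22 ms (first packet sent until its ACK returns)
W * Ttrans = 32 * 2 = 64 ms of sending per cycle
W * Ttrans / (Ttrans + RTT) = 64 / 22 = 2.909091
U = min(1, 2.909091) = 1.000000
U% = 100.00%

100.00


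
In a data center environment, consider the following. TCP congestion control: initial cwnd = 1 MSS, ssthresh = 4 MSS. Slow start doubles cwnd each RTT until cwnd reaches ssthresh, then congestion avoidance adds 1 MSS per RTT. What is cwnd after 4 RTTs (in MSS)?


RTT 0: cwnd = 1 MSS (initial)
RTT 1: cwnd = 2 MSS (slow start, doubled)
RTT 2: cwnd = 4 MSS (slow start, doubled)
RTT 3: cwnd = 5 MSS (congestion avoidance, +1)
RTT 4: cwnd = 6 MSS (congestion avoidance, +1)

6


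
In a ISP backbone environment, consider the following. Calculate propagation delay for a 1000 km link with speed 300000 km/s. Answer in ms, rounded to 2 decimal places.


Given: distance = 1000 km, speed = 300000 km/s
Delay = distance / speed = 1000 / 300000 seconds
Delay in ms = 1000 * 1000 / 300000
Delay = 3.3333 ms
Rounded to 2 dp = 3.33 ms

3.33


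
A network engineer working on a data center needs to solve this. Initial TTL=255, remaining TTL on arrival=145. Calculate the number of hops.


Given: initial TTL = 255, received TTL = 145
Hops = initial TTL - received TTL
Hops = 255 - 145 = 110

110


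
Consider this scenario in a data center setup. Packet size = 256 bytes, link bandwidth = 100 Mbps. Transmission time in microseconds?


Given: packet = 256 bytes, bandwidth = 100 Mbps
Packet in bits = 256 * 8 = 2048 bits
Bandwidth = 100 * 10^6 = 100000000 bps
Time = 2048 / 100000000 seconds
Time in us = 2048 * 10^6 / 100000000 = 20.48

20.48


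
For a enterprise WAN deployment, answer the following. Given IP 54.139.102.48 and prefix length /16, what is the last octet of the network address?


Given: IP = 54.139.102.48, prefix = /16
Subnet mask = 255.255.0.0
Last octet of IP: 48
Last octet of mask: 0
Network last octet = 48 AND 0 = 0

0


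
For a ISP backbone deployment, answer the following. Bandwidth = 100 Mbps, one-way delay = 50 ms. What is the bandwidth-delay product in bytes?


Given: bandwidth = 100 Mbps, delay = 50 ms
BDP in bits = 100 * 10^6 * 50 / 1000
BDP in bits = 5000000
BDP in bytes = 5000000 / 8 = 625000

625000


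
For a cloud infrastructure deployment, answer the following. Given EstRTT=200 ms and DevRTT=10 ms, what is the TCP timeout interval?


Given: EstRTT = 200 ms, DevRTT = 10 ms
Timeout = EstRTT + 4 * DevRTT
4 * DevRTT = 4 * 10 = 40
Timeout = 200 + 40 = 240 ms

240


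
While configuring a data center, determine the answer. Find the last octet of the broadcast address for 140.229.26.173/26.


Given: IP = 140.229.26.173, prefix = /26
Host bits = 32 - 26 = 6
Network last octet = 173 AND mask = 128
Host part size = 2^6 - 1 = 63
Broadcast last octet = 128 OR 63 = 191

191


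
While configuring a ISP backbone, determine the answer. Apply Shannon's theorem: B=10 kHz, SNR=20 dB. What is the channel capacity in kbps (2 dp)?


Given: B = 10 kHz, SNR = 20 dB
SNR linear = 10^(20/10) = 100
1 + SNR = 101
log2(101) = 6.6582114828
C = 10 * 1000 * 6.6582114828 = 66582.1148 bps
C = 66.582115 kbps -> 66.58 kbps (2 dp)

66.58


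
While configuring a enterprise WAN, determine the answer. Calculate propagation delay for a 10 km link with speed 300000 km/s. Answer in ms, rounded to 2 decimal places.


Given: distance = 10 km, speed = 300000 km/s
Delay = distance / speed = 10 / 300000 seconds
Delay in ms = 10 * 1000 / 300000
Delay = 0.0333 ms
Rounded to 2 dp = 0.03 ms

0.03


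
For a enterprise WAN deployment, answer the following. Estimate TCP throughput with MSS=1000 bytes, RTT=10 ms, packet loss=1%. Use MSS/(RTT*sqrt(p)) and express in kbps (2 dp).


Given: MSS = 1000 bytes, RTT = 10 ms, loss = 1%
RTT in seconds = 10 / 1000 = 0.01
Loss rate = 1% = 0.01
sqrt(loss) = sqrt(0.01) = 0.1
Throughput (bytes/s) = 1000 / (0.01 * 0.1) = 1000000.0000
Throughput (kbps) = 1000000.0000 * 8 / 1000 = 8000.000000 -> 8000.00 kbps (2 dp)

8000.00


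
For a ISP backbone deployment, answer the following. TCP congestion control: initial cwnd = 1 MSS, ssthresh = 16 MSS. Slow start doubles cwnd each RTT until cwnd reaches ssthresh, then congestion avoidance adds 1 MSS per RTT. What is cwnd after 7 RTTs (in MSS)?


RTT 0: cwnd = 1 MSS (initial)
RTT 1: cwnd = 2 MSS (slow start, doubled)
RTT 2: cwnd = 4 MSS (slow start, doubled)
RTT 3: cwnd = 8 MSS (slow start, doubled)
RTT 4: cwnd = 16 MSS (slow start, doubled)
RTT 5: cwnd = 17 MSS (congestion avoidance, +1)
RTT 6: cwnd = 18 MSS (congestion avoidance, +1)
RTT 7: cwnd = 19 MSS (congestion avoidance, +1)

19


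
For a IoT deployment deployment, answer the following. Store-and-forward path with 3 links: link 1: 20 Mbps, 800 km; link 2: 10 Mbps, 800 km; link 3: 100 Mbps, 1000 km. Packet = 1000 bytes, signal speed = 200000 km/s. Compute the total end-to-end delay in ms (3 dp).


Packet = 1000 bytes = 8000 bits. Store-and-forward: sum (t_trans + t_prop) per link.
Link 1: t_trans = 8000/(20*10^6) s = 0.4000 ms; t_prop = 800/200000 s = 4.0000 ms; subtotal = 4.4000 ms
Link 2: t_trans = 8000/(10*10^6) s = 0.8000 ms; t_prop = 800/200000 s = 4.0000 ms; subtotal = 4.8000 ms
Link 3: t_trans = 8000/(100*10^6) s = 0.0800 ms; t_prop = 1000/200000 s = 5.0000 ms; subtotal = 5.0800 ms
End-to-end = 4.4000 + 4.8000 + 5.0800 = 14.2800 ms -> 14.280 ms (3 dp)

14.280


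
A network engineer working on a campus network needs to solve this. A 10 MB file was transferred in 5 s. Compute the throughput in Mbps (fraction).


Given: file = 10 MB, time = 5 s
File in Mb = 10 * 8 = 80 Mb
Throughput = 80 / 5 Mbps
Throughput = 16 Mbps

16


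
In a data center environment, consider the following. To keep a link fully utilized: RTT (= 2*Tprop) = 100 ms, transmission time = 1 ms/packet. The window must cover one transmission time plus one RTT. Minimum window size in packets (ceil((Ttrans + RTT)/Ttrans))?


Given: Ttrans = 1 ms, RTT = 100 ms (= 2 * Tprop, Tprop = 50 ms)
Time until first ACK returns = Ttrans + RTT = 1 + 100 = 101 ms
Need W * Ttrans >= Ttrans + RTT  ->  W >= (Ttrans + RTT) / Ttrans
(Ttrans + RTT) / Ttrans = 101 / 1 = 101
W_min = ceil(101) = 101

101


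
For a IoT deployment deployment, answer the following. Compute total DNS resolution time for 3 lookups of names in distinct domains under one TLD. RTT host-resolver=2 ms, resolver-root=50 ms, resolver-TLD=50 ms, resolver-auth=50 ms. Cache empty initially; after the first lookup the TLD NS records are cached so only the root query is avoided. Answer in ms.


Lookup 1 (cold cache): local + root + TLD + auth = 2 + 50 + 50 + 50 = 152 ms
Lookups 2..3 (TLD NS cached -> skip root; new domain -> still ask TLD and auth): local + TLD + auth = 2 + 50 + 50 = 102 ms each
Remaining 2 lookups: 2 * 102 = 204 ms
Total = 152 + 204 = 356 ms

356


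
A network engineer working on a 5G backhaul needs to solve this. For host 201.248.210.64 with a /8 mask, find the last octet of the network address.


Given: IP = 201.248.210.64, prefix = /8
Subnet mask = 255.0.0.0
Last octet of IP: 64
Last octet of mask: 0
Network last octet = 64 AND 0 = 0

0


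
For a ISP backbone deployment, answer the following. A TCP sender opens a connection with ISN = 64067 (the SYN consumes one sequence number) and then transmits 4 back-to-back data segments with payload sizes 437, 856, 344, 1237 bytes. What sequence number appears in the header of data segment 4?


The SYN occupies sequence number ISN = 64067, so the first data byte is ISN + 1 = 64068.
SEQ of data segment i = (ISN + 1) + sum of payload sizes of segments 1..i-1.
Segment 1: SEQ = 64068, payload = 437 bytes
Segment 2: SEQ = 64505, payload = 856 bytes
Segment 3: SEQ = 65361, payload = 344 bytes
Segment 4: SEQ = 65705, payload = 1237 bytes
SEQ of segment 4 = 64068 + 437 + 856 + 344 = 65705

65705


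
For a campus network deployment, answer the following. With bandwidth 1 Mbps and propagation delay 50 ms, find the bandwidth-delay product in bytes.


Given: bandwidth = 1 Mbps, delay = 50 ms
BDP in bits = 1 * 10^6 * 50 / 1000
BDP in bits = 50000
BDP in bytes = 50000 / 8 = 6250

6250


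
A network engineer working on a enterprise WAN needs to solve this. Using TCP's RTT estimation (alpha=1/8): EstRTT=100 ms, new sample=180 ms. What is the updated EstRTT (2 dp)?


Given: EstRTT = 100 ms, SampleRTT = 180 ms, alpha = 1/8
New EstRTT = (1 - alpha) * EstRTT + alpha * SampleRTT
(7/8) * 100 = 87.5
(1/8) * 180 = 22.5
New EstRTT = 87.5 + 22.5 = 110 ms -> 110.00 ms (2 dp)

110.00


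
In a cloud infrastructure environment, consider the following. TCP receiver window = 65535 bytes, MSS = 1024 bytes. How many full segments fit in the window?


Given: RWND = 65535 bytes, MSS = 1024 bytes
Full segments = floor(RWND / MSS)
Full segments = floor(65535 / 1024)
Full segments = floor(63.999) = 63

63


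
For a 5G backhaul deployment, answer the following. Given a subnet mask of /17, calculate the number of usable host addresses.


Given: subnet mask /17
Host bits = 32 - 17 = 15
Total addresses = 2^15 = 32768
Usable hosts = 32768 - 2 (network + broadcast) = 32766

32766


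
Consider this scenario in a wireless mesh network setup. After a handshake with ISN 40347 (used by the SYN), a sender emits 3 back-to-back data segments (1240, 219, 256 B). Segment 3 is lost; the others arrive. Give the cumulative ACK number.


SYN uses sequence number 40347; first data byte = ISN + 1 = 40348.
Segment 1: SEQ = 40348, len = 1240 B, covers [40348, 41587]
Segment 2: SEQ = 41588, len = 219 B, covers [41588, 41806]
Segment 3: SEQ = 41807, len = 256 B, covers [41807, 42062] [LOST]
In-order data received: bytes [40348, 41806] (segments 1..2).
Segment 3 missing -> gap begins at byte 41807.
Cumulative ACK = next expected in-order byte = 40348 + 1240 + 219 = 41807

41807


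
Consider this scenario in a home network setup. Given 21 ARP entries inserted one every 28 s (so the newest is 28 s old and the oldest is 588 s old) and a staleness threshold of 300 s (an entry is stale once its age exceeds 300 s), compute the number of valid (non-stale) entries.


Ages are k * 588/21 s for k = 1..21 (spacing = 28.0000 s).
Entry k is valid iff k * 588/21 <= 300 iff k <= 21 * 300 / 588 = 10.7143
n_valid = floor(10.7143) = 10
(n_stale = 21 - 10 = 11)

10


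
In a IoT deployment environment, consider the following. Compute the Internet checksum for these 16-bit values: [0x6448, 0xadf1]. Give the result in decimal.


Given words: [0x6448, 0xadf1]
Step 1: Sum all words
Raw sum = 25672 + 44529 = 70201
Step 2: Fold carry: (4665 + 1) = 4666
One's complement = ~4666 & 0xFFFF = 60869

60869


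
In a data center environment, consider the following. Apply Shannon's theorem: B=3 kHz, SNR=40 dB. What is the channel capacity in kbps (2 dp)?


Given: B = 3 kHz, SNR = 40 dB
SNR linear = 10^(40/10) = 10000
1 + SNR = 10001
log2(10001) = 13.2878566418
C = 3 * 1000 * 13.2878566418 = 39863.5699 bps
C = 39.863570 kbps -> 39.86 kbps (2 dp)

39.86


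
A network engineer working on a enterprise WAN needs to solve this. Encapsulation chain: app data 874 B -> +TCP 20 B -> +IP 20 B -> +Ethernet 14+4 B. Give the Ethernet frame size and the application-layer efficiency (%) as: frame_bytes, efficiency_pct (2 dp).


TCP segment = 874 + 20 = 894 B
IP packet = 894 + 20 = 914 B
Ethernet frame = 914 + 14 + 4 = 932 B
Efficiency = app / frame = 874 / 932 = 0.937768 = 93.7768% -> 93.78% (2 dp)

932, 93.78


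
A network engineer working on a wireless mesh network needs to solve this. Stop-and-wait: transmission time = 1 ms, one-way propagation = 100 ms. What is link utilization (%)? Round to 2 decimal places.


Given: Ttrans = 1 ms, Tprop = 100 ms
RTT = 2 * Tprop = 2 * 100 = 200 ms
U = Ttrans / (Ttrans + RTT)
U = 1 / (1 + 200)
U = 1 / 201 = 0.004975
U% = 0.50%

0.50


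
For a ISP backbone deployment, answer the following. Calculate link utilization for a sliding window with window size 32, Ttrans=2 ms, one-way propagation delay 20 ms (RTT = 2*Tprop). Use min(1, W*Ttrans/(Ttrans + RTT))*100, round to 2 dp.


Given: W = 32, Ttrans = 2 ms, RTT = 40 ms (= 2 * Tprop, Tprop = 20 ms)
Cycle time = Ttrans + RTT = 2 + 40 = 42 ms (first packet sent until its ACK returns)
W * Ttrans = 32 * 2 = 64 ms of sending per cycle
W * Ttrans / (Ttrans + RTT) = 64 / 42 = 1.523810
U = min(1, 1.523810) = 1.000000
U% = 100.00%

100.00


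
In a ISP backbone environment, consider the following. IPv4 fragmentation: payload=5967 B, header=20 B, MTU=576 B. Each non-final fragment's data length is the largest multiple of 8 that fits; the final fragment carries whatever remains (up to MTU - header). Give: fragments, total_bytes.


Max data per non-final fragment = floor((MTU - header)/8)*8 = floor((576 - 20)/8)*8 = floor(556/8)*8 = 552 B
Final fragment needs no 8-byte alignment: it can carry up to MTU - header = 556 B
Non-final fragments needed = ceil((payload - 556) / 552) = ceil(5411/552) = ceil(9.8025) = 10
Number of fragments = 10 + 1 = 11
Fragment sizes (data): 10 * 552 B + 447 B (last, 447 <= 556 OK)
Total bytes sent = payload + n_frags * header = 5967 + 11*20 = 5967 + 220 = 6187 B

11, 6187


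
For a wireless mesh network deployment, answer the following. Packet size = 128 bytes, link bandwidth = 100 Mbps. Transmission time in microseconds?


Given: packet = 128 bytes, bandwidth = 100 Mbps
Packet in bits = 128 * 8 = 1024 bits
Bandwidth = 100 * 10^6 = 100000000 bps
Time = 1024 / 100000000 seconds
Time in us = 1024 * 10^6 / 100000000 = 10.24

10.24


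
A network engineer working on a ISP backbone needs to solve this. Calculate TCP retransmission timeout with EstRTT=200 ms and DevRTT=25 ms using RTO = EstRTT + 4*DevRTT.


Given: EstRTT = 200 ms, DevRTT = 25 ms
Timeout = EstRTT + 4 * DevRTT
4 * DevRTT = 4 * 25 = 100
Timeout = 200 + 100 = 300 ms

300


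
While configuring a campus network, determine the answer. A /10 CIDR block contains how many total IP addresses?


Given: CIDR prefix /10
Host bits = 32 - 10 = 22
Total addresses = 2^22 = 4194304

4194304


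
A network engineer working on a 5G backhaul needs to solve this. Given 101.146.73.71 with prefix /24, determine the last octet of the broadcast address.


Given: IP = 101.146.73.71, prefix = /24
Host bits = 32 - 24 = 8
Network last octet = 71 AND mask = 0
Host part size = 2^8 - 1 = 255
Broadcast last octet = 0 OR 255 = 255

255


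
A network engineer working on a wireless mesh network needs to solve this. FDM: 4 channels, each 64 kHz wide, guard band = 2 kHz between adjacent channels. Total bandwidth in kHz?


Given: 4 channels, 64 kHz each, guard = 2 kHz
Channel bandwidth = 4 * 64 = 256 kHz
Guard bands = 3 gaps * 2 kHz = 6 kHz
Total = 256 + 6 = 262 kHz

262


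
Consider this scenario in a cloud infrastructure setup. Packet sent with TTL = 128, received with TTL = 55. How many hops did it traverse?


Given: initial TTL = 128, received TTL = 55
Hops = initial TTL - received TTL
Hops = 128 - 55 = 73

73


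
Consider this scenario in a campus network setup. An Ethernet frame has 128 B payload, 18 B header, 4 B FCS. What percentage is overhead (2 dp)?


Given: payload = 128 B, header = 18 B, trailer = 4 B
Overhead bytes = header + trailer = 18 + 4 = 22
Total frame = payload + overhead = 128 + 22 = 150
Overhead % = 22 / 150 * 100 = 14.6667% -> 14.67% (2 dp)

14.67


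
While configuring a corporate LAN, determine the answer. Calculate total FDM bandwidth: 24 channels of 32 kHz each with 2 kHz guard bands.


Given: 24 channels, 32 kHz each, guard = 2 kHz
Channel bandwidth = 24 * 32 = 768 kHz
Guard bands = 23 gaps * 2 kHz = 46 kHz
Total = 768 + 46 = 814 kHz

814


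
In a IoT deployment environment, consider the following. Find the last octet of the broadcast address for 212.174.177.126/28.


Given: IP = 212.174.177.126, prefix = /28
Host bits = 32 - 28 = 4
Network last octet = 126 AND mask = 112
Host part size = 2^4 - 1 = 15
Broadcast last octet = 112 OR 15 = 127

127


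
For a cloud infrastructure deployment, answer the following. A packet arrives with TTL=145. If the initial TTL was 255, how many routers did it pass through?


Given: initial TTL = 255, received TTL = 145
Hops = initial TTL - received TTL
Hops = 255 - 145 = 110

110


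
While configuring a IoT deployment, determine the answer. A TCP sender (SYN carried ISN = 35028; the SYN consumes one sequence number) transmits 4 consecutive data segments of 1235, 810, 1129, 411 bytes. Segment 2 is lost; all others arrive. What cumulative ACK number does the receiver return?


SYN uses sequence number 35028; first data byte = ISN + 1 = 35029.
Segment 1: SEQ = 35029, len = 1235 B, covers [35029, 36263]
Segment 2: SEQ = 36264, len = 810 B, covers [36264, 37073] [LOST]
Segment 3: SEQ = 37074, len = 1129 B, covers [37074, 38202]
Segment 4: SEQ = 38203, len = 411 B, covers [38203, 38613]
In-order data received: bytes [35029, 36263] (segments 1..1).
Segment 2 missing -> gap begins at byte 36264; later segments buffered out of order.
Cumulative ACK = next expected in-order byte = 35029 + 1235 = 36264

36264


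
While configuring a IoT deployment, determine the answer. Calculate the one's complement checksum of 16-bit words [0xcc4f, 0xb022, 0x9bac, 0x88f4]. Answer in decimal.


Given words: [0xcc4f, 0xb022, 0x9bac, 0x88f4]
Step 1: Sum all words
Raw sum = 52303 + 45090 + 39852 + 35060 = 172305
Step 2: Fold carry: (41233 + 2) = 41235
One's complement = ~41235 & 0xFFFF = 24300

24300


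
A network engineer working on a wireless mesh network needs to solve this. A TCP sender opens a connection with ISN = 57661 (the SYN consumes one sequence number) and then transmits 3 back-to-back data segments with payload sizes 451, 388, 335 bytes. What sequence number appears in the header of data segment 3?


The SYN occupies sequence number ISN = 57661, so the first data byte is ISN + 1 = 57662.
SEQ of data segment i = (ISN + 1) + sum of payload sizes of segments 1..i-1.
Segment 1: SEQ = 57662, payload = 451 bytes
Segment 2: SEQ = 58113, payload = 388 bytes
Segment 3: SEQ = 58501, payload = 335 bytes
SEQ of segment 3 = 57662 + 451 + 388 = 58501

58501


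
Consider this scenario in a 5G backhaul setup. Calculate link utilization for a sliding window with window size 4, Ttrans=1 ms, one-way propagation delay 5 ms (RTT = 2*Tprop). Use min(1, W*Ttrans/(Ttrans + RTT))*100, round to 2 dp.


Given: W = 4, Ttrans = 1 ms, RTT = 10 ms (= 2 * Tprop, Tprop = 5 ms)
Cycle time = Ttrans + RTT = 1 + 10 = 11 ms (first packet sent until its ACK returns)
W * Ttrans = 4 * 1 = 4 ms of sending per cycle
W * Ttrans / (Ttrans + RTT) = 4 / 11 = 0.363636
U = min(1, 0.363636) = 0.363636
U% = 36.36%

36.36


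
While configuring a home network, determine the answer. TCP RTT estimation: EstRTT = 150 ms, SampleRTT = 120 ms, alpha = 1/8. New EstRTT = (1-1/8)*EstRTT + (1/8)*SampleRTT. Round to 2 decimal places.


Given: EstRTT = 150 ms, SampleRTT = 120 ms, alpha = 1/8
New EstRTT = (1 - alpha) * EstRTT + alpha * SampleRTT
(7/8) * 150 = 131.25
(1/8) * 120 = 15
New EstRTT = 131.25 + 15 = 146.25 ms -> 146.25 ms (2 dp)

146.25


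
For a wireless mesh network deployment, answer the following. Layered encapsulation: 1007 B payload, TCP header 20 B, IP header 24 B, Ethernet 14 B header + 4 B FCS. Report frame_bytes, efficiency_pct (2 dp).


TCP segment = 1007 + 20 = 1027 B
IP packet = 1027 + 24 = 1051 B
Ethernet frame = 1051 + 14 + 4 = 1069 B
Efficiency = app / frame = 1007 / 1069 = 0.942002 = 94.2002% -> 94.20% (2 dp)

1069, 94.20


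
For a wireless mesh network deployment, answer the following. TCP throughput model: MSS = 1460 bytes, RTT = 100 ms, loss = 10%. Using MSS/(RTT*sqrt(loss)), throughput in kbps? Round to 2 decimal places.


Given: MSS = 1460 bytes, RTT = 100 ms, loss = 10%
RTT in seconds = 100 / 1000 = 0.1
Loss rate = 10% = 0.1
sqrt(loss) = sqrt(0.1) = 0.316227766017
Throughput (bytes/s) = 1460 / (0.1 * 0.316227766017) = 46169.2538
Throughput (kbps) = 46169.2538 * 8 / 1000 = 369.354031 -> 369.35 kbps (2 dp)

369.35


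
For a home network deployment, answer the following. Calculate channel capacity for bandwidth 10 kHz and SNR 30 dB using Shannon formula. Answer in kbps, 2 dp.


Given: B = 10 kHz, SNR = 30 dB
SNR linear = 10^(30/10) = 1000
1 + SNR = 1001
log2(1001) = 9.9672262588
C = 10 * 1000 * 9.9672262588 = 99672.2626 bps
C = 99.672263 kbps -> 99.67 kbps (2 dp)

99.67


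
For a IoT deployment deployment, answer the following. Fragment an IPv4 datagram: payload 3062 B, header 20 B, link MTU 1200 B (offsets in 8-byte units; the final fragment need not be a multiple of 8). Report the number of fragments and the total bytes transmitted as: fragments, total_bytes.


Max data per non-final fragment = floor((MTU - header)/8)*8 = floor((1200 - 20)/8)*8 = floor(1180/8)*8 = 1176 B
Final fragment needs no 8-byte alignment: it can carry up to MTU - header = 1180 B
Non-final fragments needed = ceil((payload - 1180) / 1176) = ceil(1882/1176) = ceil(1.6003) = 2
Number of fragments = 2 + 1 = 3
Fragment sizes (data): 2 * 1176 B + 710 B (last, 710 <= 1180 OK)
Total bytes sent = payload + n_frags * header = 3062 + 3*20 = 3062 + 60 = 3122 B

3, 3122


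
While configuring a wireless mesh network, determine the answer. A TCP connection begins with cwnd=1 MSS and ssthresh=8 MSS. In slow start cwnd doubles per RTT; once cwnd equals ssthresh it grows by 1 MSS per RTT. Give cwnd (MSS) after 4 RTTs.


RTT 0: cwnd = 1 MSS (initial)
RTT 1: cwnd = 2 MSS (slow start, doubled)
RTT 2: cwnd = 4 MSS (slow start, doubled)
RTT 3: cwnd = 8 MSS (slow start, doubled)
RTT 4: cwnd = 9 MSS (congestion avoidance, +1)

9


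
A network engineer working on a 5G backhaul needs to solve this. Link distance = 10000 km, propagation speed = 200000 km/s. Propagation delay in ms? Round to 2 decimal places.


Given: distance = 10000 km, speed = 200000 km/s
Delay = distance / speed = 10000 / 200000 seconds
Delay in ms = 10000 * 1000 / 200000
Delay = 50.0000 ms
Rounded to 2 dp = 50.00 ms

50.00


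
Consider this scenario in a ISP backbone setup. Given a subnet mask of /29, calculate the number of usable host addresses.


Given: subnet mask /29
Host bits = 32 - 29 = 3
Total addresses = 2^3 = 8
Usable hosts = 8 - 2 (network + broadcast) = 6

6


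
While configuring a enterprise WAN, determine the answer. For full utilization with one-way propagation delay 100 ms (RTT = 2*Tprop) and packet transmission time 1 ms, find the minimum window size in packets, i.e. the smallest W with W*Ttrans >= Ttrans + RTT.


Given: Ttrans = 1 ms, RTT = 200 ms (= 2 * Tprop, Tprop = 100 ms)
Time until first ACK returns = Ttrans + RTT = 1 + 200 = 201 ms
Need W * Ttrans >= Ttrans + RTT  ->  W >= (Ttrans + RTT) / Ttrans
(Ttrans + RTT) / Ttrans = 201 / 1 = 201
W_min = ceil(201) = 201

201


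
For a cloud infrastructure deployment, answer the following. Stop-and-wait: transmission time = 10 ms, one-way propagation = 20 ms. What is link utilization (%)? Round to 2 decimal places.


Given: Ttrans = 10 ms, Tprop = 20 ms
RTT = 2 * Tprop = 2 * 20 = 40 ms
U = Ttrans / (Ttrans + RTT)
U = 10 / (10 + 40)
U = 10 / 50 = 0.2
U% = 20.00%

20.00


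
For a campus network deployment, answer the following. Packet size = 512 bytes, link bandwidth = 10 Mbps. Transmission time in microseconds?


Given: packet = 512 bytes, bandwidth = 10 Mbps
Packet in bits = 512 * 8 = 4096 bits
Bandwidth = 10 * 10^6 = 10000000 bps
Time = 4096 / 10000000 seconds
Time in us = 4096 * 10^6 / 10000000 = 409.6

409.6


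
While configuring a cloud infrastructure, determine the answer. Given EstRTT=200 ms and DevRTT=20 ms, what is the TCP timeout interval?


Given: EstRTT = 200 ms, DevRTT = 20 ms
Timeout = EstRTT + 4 * DevRTT
4 * DevRTT = 4 * 20 = 80
Timeout = 200 + 80 = 280 ms

280


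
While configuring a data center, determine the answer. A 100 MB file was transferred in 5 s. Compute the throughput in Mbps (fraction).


Given: file = 100 MB, time = 5 s
File in Mb = 100 * 8 = 800 Mb
Throughput = 800 / 5 Mbps
Throughput = 160 Mbps

160


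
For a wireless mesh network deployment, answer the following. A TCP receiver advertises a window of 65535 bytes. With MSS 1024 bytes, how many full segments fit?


Given: RWND = 65535 bytes, MSS = 1024 bytes
Full segments = floor(RWND / MSS)
Full segments = floor(65535 / 1024)
Full segments = floor(63.999) = 63

63


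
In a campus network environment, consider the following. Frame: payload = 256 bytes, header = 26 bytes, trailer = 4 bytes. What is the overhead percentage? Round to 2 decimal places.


Given: payload = 256 B, header = 26 B, trailer = 4 B
Overhead bytes = header + trailer = 26 + 4 = 30
Total frame = payload + overhead = 256 + 30 = 286
Overhead % = 30 / 286 * 100 = 10.4895% -> 10.49% (2 dp)

10.49


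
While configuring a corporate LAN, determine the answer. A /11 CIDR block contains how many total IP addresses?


Given: CIDR prefix /11
Host bits = 32 - 11 = 21
Total addresses = 2^21 = 2097152

2097152


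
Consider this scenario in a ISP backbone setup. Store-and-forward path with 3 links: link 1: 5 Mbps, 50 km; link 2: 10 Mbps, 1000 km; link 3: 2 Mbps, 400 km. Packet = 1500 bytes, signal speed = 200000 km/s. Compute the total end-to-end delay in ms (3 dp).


Packet = 1500 bytes = 12000 bits. Store-and-forward: sum (t_trans + t_prop) per link.
Link 1: t_trans = 12000/(5*10^6) s = 2.4000 ms; t_prop = 50/200000 s = 0.2500 ms; subtotal = 2.6500 ms
Link 2: t_trans = 12000/(10*10^6) s = 1.2000 ms; t_prop = 1000/200000 s = 5.0000 ms; subtotal = 6.2000 ms
Link 3: t_trans = 12000/(2*10^6) s = 6.0000 ms; t_prop = 400/200000 s = 2.0000 ms; subtotal = 8.0000 ms
End-to-end = 2.6500 + 6.2000 + 8.0000 = 16.8500 ms -> 16.850 ms (3 dp)

16.850


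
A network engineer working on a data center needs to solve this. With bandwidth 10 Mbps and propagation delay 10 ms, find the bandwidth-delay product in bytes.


Given: bandwidth = 10 Mbps, delay = 10 ms
BDP in bits = 10 * 10^6 * 10 / 1000
BDP in bits = 100000
BDP in bytes = 100000 / 8 = 12500

12500
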